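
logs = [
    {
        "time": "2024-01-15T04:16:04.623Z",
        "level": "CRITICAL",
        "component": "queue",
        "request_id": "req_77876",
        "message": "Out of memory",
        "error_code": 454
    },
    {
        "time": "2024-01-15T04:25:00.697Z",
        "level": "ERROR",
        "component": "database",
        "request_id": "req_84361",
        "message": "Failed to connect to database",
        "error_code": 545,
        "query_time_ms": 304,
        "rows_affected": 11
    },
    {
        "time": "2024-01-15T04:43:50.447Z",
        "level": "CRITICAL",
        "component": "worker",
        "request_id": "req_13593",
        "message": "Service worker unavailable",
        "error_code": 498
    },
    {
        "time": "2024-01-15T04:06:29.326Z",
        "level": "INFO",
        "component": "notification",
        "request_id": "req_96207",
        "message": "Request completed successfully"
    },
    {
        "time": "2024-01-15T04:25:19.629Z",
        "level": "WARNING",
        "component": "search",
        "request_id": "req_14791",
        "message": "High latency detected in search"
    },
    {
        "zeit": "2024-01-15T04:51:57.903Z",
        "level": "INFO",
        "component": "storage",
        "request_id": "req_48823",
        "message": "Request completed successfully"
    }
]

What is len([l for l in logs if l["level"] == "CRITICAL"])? 2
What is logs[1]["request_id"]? "req_84361"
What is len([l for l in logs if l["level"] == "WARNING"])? 1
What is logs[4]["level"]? "WARNING"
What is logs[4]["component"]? "search"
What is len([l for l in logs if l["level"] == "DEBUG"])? 0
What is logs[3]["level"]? "INFO"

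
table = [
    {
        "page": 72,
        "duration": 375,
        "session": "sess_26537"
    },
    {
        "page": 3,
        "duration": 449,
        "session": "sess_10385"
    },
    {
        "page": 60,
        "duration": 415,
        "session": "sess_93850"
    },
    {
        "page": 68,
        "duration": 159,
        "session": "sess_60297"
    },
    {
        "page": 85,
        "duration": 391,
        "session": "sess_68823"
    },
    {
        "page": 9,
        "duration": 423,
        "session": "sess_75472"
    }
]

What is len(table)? 6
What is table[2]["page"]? 60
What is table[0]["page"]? 72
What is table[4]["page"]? 85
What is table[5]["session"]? "sess_75472"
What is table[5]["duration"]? 423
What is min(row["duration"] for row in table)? 159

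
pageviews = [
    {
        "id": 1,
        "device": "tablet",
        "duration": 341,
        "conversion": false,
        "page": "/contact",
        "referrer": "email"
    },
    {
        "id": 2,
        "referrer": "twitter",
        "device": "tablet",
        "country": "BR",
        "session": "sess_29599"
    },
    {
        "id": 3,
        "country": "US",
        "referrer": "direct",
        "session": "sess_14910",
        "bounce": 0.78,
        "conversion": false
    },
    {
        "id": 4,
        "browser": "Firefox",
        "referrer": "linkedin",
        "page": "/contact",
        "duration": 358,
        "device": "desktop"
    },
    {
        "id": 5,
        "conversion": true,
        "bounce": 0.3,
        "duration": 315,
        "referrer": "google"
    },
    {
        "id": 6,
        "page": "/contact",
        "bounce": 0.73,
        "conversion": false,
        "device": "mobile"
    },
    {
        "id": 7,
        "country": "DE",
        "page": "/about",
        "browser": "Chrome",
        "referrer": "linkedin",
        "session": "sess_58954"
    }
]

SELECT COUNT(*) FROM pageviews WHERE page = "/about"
1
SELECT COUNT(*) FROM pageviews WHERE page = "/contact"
3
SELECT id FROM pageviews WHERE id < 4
[1, 2, 3]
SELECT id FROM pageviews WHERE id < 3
[1, 2]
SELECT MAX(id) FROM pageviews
7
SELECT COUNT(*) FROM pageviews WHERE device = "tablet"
2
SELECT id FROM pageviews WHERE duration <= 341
[1, 5]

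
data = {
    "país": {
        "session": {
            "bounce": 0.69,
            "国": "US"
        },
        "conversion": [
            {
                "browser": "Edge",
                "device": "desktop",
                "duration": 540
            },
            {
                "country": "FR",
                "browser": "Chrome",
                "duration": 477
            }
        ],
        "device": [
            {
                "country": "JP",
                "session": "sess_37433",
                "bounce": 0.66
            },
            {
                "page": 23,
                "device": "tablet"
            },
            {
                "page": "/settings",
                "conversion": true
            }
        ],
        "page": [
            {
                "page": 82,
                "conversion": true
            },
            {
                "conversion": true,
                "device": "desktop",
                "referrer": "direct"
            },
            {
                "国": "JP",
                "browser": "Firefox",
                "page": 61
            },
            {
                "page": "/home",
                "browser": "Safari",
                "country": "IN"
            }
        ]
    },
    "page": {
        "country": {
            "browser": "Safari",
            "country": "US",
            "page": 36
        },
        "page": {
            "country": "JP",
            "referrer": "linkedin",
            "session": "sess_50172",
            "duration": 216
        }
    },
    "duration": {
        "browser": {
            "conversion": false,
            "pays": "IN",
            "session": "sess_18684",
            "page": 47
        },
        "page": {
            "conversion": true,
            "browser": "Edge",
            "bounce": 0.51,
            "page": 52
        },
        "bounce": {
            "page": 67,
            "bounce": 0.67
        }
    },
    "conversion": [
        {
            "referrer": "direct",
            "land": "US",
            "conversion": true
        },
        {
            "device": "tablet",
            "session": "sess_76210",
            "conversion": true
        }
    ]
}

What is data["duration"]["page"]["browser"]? "Edge"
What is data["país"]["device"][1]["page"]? 23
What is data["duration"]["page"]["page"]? 52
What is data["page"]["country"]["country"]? "US"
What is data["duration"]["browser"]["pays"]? "IN"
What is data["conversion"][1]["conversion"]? True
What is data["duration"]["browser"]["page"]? 47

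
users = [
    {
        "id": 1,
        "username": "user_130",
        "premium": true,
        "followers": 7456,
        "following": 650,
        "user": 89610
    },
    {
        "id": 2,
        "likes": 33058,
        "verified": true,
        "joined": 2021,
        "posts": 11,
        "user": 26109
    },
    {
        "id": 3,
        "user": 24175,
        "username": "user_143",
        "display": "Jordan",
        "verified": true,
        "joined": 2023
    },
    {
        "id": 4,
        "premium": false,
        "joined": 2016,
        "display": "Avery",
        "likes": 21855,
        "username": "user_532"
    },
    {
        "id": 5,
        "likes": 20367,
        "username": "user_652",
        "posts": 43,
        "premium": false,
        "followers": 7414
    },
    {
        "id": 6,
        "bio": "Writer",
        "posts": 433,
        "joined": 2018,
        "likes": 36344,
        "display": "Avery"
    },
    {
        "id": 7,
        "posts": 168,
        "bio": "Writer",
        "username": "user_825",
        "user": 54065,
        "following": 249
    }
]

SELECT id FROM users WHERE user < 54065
[2, 3]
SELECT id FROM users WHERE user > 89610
[]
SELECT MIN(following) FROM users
249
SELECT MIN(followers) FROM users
7414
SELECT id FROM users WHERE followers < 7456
[5]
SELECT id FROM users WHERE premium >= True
[1]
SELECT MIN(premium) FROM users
False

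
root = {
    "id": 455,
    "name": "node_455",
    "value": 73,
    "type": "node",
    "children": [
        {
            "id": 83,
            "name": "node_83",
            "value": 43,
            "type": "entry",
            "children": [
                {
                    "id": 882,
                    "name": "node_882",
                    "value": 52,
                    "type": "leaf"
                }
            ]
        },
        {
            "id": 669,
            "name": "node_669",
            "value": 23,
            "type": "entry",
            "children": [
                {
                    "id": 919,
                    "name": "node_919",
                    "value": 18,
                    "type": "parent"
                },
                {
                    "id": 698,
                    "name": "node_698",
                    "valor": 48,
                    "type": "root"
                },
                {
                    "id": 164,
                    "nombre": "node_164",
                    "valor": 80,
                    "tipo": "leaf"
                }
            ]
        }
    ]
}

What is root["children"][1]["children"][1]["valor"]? 48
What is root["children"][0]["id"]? 83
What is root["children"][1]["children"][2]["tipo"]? "leaf"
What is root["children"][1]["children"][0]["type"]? "parent"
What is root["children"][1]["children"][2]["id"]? 164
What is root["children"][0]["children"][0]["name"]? "node_882"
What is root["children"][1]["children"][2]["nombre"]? "node_164"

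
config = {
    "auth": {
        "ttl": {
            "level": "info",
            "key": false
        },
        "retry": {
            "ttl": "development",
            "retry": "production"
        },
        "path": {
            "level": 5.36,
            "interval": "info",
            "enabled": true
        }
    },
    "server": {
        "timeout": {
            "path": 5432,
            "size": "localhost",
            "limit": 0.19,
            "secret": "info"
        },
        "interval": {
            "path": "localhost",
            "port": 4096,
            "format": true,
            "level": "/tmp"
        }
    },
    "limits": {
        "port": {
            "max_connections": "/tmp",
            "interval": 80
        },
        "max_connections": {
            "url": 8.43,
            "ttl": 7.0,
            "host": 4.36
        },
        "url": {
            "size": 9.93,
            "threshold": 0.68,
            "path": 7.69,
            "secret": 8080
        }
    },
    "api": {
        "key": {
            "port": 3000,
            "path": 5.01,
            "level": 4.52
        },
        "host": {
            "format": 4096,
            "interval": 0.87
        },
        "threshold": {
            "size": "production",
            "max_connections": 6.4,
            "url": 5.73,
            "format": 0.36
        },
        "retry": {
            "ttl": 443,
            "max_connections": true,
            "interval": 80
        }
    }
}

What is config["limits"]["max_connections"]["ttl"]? 7.0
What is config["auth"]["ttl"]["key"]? False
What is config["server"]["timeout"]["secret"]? "info"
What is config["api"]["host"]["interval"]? 0.87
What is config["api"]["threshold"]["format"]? 0.36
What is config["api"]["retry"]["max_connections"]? True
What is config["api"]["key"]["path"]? 5.01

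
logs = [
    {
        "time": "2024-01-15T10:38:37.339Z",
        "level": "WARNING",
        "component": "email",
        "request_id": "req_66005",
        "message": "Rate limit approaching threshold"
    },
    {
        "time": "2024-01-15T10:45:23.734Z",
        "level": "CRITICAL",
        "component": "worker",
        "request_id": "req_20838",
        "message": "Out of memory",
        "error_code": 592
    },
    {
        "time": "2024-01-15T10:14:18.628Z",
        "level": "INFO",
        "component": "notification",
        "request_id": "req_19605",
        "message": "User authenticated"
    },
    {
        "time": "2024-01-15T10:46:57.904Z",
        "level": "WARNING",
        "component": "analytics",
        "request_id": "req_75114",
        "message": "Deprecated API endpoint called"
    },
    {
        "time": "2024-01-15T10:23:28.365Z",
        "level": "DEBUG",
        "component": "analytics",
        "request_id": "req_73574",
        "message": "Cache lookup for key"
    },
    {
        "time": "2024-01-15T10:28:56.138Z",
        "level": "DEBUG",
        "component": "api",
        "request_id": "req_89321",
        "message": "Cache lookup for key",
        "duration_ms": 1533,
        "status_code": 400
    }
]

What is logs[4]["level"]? "DEBUG"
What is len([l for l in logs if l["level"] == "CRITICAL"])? 1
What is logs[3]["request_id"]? "req_75114"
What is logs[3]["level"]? "WARNING"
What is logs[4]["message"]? "Cache lookup for key"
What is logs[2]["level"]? "INFO"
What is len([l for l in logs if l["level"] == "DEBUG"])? 2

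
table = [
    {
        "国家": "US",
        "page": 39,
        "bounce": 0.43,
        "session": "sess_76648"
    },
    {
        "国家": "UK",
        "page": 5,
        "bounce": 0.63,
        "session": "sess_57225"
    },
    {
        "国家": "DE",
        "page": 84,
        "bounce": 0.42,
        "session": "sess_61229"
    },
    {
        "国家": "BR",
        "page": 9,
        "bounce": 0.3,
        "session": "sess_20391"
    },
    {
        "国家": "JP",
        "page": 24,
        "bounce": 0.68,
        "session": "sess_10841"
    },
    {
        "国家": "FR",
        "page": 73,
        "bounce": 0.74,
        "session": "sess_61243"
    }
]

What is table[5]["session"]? "sess_61243"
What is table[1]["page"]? 5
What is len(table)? 6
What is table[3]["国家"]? "BR"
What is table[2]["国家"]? "DE"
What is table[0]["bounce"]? 0.43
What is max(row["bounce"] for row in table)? 0.74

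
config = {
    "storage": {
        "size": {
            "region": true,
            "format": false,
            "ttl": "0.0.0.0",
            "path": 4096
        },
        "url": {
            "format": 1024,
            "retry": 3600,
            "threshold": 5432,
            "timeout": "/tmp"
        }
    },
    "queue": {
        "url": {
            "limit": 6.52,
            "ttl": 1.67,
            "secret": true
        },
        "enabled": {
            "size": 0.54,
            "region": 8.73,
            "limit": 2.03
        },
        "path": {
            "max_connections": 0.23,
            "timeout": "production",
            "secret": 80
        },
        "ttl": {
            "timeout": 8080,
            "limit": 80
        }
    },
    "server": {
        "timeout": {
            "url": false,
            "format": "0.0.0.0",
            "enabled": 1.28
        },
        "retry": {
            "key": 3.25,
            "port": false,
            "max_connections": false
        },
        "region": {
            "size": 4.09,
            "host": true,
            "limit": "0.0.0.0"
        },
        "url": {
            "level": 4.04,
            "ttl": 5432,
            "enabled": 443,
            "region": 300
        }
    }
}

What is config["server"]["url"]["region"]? 300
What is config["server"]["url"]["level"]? 4.04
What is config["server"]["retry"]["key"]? 3.25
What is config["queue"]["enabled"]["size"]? 0.54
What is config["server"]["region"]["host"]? True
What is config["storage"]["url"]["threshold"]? 5432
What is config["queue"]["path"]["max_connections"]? 0.23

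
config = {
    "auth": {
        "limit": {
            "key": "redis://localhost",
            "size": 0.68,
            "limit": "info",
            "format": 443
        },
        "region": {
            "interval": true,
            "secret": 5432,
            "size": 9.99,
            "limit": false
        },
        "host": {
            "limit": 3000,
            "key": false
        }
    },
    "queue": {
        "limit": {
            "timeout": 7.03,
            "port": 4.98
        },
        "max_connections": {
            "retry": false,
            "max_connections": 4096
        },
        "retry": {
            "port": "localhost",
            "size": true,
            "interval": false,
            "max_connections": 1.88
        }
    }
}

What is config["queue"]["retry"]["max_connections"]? 1.88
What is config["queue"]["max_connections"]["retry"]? False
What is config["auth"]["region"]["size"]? 9.99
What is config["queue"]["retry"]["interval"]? False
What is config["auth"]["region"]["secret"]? 5432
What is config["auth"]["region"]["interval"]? True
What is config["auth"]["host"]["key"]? False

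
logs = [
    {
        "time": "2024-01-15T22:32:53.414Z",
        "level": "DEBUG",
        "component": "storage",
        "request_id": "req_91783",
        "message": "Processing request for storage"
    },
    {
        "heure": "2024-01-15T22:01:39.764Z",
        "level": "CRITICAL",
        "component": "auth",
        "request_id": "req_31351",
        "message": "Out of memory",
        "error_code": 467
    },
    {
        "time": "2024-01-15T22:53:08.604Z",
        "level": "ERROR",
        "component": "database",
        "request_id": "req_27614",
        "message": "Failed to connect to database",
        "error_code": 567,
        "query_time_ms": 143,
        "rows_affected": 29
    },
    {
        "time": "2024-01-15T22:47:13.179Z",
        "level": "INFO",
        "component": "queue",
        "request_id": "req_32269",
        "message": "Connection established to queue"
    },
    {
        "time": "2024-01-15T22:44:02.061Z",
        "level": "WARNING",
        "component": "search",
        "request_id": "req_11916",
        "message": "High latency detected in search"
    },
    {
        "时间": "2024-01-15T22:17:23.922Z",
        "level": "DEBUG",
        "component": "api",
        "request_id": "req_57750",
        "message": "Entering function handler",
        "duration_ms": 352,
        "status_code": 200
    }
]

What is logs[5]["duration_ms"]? 352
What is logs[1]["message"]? "Out of memory"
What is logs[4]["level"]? "WARNING"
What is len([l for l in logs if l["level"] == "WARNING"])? 1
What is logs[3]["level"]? "INFO"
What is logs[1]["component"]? "auth"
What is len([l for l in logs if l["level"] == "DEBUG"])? 2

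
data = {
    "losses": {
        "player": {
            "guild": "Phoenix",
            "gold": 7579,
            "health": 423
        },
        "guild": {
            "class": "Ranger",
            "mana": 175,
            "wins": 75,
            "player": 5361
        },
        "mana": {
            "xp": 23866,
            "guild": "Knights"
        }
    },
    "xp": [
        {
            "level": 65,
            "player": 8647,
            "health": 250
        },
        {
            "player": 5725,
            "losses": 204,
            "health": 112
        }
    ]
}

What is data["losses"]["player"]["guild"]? "Phoenix"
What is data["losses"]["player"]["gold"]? 7579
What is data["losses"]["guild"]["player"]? 5361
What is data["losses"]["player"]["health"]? 423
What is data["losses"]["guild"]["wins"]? 75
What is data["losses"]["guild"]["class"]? "Ranger"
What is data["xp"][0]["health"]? 250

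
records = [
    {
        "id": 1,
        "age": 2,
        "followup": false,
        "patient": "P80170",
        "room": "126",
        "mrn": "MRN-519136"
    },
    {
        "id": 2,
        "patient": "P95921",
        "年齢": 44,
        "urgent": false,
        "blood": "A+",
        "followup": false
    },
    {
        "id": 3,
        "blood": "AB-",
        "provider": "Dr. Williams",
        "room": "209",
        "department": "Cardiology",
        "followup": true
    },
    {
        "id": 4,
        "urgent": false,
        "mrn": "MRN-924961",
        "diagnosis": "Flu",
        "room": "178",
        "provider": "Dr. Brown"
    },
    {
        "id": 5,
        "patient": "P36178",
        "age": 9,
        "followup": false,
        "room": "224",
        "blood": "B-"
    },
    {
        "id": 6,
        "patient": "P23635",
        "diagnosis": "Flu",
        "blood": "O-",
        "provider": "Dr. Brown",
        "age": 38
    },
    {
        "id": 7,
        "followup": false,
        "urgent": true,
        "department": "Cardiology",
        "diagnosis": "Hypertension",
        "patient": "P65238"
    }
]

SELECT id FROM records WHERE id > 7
[]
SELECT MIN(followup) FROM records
False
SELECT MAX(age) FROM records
38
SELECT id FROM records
[1, 2, 3, 4, 5, 6, 7]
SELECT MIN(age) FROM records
2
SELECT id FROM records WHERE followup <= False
[1, 2, 5, 7]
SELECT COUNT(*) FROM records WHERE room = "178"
1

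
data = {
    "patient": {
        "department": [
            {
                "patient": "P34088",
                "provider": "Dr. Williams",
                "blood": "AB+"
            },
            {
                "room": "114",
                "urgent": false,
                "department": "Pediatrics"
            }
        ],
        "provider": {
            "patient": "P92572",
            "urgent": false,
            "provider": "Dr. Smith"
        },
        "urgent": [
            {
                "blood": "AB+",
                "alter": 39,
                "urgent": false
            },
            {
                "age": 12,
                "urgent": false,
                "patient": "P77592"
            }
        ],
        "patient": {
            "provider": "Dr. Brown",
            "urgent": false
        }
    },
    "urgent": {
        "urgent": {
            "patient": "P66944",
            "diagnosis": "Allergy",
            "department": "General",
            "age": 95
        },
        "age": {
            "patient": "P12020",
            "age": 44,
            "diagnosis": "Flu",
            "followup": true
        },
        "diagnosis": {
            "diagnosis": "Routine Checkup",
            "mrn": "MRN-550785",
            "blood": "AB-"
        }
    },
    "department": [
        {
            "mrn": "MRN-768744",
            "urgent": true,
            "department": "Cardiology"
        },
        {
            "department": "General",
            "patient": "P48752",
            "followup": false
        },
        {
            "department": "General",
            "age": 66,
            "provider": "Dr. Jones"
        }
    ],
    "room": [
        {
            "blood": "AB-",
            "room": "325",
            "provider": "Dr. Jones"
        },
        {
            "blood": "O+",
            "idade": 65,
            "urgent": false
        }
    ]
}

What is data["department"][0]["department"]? "Cardiology"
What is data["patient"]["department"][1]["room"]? "114"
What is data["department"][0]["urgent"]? True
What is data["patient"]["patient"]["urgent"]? False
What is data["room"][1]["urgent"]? False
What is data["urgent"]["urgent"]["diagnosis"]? "Allergy"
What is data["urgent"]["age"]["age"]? 44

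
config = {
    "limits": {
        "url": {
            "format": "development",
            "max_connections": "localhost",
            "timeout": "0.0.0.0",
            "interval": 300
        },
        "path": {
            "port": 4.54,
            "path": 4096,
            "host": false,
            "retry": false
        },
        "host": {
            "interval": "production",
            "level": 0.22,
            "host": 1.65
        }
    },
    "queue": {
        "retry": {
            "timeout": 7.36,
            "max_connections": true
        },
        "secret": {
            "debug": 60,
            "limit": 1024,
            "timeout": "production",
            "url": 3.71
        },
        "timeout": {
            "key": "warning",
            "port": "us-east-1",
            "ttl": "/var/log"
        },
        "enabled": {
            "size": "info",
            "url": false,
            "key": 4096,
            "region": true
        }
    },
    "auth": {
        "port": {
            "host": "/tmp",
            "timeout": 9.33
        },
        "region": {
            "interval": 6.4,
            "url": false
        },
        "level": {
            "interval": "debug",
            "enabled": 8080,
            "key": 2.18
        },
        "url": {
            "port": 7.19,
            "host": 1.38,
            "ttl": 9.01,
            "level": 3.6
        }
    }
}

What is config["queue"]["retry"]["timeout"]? 7.36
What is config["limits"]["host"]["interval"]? "production"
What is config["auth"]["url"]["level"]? 3.6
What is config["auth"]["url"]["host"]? 1.38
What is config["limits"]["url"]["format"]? "development"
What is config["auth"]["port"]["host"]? "/tmp"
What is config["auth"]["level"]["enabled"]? 8080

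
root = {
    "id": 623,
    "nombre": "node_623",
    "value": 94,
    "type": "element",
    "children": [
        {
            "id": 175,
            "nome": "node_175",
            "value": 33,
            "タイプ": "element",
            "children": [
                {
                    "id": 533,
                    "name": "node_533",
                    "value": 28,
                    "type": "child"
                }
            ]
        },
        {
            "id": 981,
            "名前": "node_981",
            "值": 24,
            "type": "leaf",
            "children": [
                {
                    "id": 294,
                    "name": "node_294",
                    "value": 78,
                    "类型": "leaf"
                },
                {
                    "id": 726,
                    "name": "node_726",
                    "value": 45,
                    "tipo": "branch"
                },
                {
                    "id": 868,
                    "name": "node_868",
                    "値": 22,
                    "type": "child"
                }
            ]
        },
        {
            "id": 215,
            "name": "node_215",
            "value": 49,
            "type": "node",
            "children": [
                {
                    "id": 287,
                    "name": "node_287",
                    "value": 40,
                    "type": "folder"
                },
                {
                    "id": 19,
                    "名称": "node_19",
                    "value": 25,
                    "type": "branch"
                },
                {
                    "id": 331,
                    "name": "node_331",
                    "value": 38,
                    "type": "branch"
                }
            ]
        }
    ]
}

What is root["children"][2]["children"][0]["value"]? 40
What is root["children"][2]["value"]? 49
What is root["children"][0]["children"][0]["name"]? "node_533"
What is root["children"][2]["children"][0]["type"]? "folder"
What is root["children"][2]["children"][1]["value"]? 25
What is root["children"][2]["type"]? "node"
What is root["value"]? 94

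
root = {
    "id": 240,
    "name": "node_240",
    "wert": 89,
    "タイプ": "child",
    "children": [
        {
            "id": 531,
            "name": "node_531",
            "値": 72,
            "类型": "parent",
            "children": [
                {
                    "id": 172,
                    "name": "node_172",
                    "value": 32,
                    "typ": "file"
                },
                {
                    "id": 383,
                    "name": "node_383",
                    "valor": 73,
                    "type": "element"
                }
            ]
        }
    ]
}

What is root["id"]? 240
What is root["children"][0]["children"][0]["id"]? 172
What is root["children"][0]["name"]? "node_531"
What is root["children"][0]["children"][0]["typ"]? "file"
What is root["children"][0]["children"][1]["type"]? "element"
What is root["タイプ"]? "child"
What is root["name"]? "node_240"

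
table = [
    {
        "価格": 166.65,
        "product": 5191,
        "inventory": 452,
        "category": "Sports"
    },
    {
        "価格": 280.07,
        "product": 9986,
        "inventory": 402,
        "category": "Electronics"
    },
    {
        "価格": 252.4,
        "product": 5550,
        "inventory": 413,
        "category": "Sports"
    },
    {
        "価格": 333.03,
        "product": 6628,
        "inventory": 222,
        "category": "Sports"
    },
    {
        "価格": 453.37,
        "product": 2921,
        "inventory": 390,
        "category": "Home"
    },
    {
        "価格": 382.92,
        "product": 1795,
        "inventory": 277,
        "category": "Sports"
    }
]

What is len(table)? 6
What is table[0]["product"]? 5191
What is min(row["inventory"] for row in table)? 222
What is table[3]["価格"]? 333.03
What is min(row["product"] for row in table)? 1795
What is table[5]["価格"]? 382.92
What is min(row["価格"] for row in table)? 166.65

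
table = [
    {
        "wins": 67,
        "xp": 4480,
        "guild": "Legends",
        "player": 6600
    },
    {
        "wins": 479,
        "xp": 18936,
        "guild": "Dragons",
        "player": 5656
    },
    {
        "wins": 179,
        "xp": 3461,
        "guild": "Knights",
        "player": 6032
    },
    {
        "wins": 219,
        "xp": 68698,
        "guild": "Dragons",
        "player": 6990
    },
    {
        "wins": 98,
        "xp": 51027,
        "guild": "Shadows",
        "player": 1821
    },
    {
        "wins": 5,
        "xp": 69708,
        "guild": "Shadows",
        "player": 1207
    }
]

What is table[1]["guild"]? "Dragons"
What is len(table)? 6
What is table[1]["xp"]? 18936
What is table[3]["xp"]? 68698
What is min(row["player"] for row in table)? 1207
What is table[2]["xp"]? 3461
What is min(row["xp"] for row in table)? 3461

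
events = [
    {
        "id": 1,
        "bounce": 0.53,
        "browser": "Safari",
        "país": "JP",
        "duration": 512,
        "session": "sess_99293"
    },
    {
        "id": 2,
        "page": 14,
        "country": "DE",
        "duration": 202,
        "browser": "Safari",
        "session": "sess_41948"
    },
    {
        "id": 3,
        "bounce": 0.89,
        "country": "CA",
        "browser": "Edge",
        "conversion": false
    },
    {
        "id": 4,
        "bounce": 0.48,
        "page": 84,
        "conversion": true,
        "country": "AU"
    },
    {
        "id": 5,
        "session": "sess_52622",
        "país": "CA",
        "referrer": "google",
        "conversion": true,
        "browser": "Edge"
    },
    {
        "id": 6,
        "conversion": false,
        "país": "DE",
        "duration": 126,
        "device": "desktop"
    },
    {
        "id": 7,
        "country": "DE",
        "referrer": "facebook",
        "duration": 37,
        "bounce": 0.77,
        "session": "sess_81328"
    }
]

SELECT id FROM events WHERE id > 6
[7]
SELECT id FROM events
[1, 2, 3, 4, 5, 6, 7]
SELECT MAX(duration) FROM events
512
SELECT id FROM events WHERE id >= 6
[6, 7]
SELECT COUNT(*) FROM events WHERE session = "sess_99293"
1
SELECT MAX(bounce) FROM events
0.89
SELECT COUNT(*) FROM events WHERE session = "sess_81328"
1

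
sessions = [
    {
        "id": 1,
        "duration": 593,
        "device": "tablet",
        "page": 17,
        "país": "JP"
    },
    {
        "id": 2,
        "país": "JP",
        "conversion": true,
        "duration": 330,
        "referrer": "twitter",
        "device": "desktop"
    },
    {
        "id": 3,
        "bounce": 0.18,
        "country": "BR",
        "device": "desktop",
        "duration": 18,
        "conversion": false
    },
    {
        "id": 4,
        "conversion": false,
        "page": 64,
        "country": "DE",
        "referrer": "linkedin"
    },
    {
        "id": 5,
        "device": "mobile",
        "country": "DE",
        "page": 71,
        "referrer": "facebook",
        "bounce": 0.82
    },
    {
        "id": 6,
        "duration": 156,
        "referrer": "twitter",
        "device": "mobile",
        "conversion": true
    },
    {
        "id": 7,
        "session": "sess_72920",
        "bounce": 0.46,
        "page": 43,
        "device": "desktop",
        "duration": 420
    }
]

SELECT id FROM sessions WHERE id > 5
[6, 7]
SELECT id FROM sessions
[1, 2, 3, 4, 5, 6, 7]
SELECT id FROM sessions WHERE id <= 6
[1, 2, 3, 4, 5, 6]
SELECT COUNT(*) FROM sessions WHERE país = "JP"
2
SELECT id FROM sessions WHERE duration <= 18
[3]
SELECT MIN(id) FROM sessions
1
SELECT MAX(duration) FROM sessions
593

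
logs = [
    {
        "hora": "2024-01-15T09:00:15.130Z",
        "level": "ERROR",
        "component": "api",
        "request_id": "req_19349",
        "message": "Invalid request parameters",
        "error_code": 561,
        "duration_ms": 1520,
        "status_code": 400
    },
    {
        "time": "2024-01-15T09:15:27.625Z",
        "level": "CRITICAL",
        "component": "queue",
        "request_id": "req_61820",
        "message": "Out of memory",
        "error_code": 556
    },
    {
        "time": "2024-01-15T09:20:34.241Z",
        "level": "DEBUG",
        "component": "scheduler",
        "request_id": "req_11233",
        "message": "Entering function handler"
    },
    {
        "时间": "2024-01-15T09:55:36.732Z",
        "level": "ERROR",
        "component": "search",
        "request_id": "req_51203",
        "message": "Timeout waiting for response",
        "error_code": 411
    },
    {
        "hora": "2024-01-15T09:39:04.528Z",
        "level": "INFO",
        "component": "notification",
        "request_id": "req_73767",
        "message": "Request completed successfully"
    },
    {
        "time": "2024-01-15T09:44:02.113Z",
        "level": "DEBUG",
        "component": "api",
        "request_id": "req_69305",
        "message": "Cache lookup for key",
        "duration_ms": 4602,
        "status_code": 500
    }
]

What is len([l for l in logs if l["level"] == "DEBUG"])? 2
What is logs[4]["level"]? "INFO"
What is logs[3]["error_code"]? 411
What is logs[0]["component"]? "api"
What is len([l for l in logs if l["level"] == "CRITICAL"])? 1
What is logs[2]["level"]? "DEBUG"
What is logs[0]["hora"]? "2024-01-15T09:00:15.130Z"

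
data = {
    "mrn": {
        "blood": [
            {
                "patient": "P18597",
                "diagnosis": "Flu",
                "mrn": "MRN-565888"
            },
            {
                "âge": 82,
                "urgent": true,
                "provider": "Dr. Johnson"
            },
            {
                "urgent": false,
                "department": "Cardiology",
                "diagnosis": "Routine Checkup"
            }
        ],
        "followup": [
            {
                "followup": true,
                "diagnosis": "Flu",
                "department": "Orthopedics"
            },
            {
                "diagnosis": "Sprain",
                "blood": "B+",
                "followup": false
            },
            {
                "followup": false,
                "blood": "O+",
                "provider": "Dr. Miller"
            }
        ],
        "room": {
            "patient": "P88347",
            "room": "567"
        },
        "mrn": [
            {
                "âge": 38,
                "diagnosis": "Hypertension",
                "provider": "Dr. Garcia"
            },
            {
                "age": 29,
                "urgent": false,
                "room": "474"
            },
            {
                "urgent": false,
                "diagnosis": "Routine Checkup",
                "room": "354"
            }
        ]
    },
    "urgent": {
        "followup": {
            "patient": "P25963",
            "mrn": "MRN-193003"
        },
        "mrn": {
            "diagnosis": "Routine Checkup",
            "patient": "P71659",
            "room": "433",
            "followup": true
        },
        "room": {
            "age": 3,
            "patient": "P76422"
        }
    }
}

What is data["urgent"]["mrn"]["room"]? "433"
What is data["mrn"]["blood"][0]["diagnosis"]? "Flu"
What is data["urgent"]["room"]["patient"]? "P76422"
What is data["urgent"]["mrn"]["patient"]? "P71659"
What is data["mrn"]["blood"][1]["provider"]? "Dr. Johnson"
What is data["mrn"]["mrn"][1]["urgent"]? False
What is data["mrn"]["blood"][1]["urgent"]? True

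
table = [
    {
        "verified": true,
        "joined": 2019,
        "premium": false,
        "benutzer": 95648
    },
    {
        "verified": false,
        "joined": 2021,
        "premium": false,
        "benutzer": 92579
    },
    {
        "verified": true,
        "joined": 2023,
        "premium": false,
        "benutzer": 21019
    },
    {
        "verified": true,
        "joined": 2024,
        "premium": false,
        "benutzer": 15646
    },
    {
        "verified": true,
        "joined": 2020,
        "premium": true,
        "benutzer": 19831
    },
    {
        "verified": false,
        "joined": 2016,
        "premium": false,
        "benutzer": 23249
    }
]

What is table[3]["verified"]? True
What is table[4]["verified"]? True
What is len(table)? 6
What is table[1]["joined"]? 2021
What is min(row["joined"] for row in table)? 2016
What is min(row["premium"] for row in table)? False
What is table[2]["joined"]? 2023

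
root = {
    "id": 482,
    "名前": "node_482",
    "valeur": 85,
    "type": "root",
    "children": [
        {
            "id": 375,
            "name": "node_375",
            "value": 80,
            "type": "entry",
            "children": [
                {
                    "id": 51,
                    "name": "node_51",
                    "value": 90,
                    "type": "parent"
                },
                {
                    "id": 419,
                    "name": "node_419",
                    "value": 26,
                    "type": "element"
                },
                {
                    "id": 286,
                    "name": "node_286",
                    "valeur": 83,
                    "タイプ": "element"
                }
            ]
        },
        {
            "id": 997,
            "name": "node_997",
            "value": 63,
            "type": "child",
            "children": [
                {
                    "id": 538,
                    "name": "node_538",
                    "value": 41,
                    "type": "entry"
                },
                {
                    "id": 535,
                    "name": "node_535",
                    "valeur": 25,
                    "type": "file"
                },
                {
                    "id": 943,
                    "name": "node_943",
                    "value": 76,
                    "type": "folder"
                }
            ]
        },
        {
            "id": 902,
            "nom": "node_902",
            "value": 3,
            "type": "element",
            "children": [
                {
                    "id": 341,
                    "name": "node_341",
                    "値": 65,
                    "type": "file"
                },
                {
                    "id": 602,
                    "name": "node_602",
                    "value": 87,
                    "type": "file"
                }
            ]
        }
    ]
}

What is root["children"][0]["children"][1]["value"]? 26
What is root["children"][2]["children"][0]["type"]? "file"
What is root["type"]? "root"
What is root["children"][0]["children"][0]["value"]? 90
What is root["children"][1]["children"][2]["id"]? 943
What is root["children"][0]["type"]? "entry"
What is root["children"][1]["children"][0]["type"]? "entry"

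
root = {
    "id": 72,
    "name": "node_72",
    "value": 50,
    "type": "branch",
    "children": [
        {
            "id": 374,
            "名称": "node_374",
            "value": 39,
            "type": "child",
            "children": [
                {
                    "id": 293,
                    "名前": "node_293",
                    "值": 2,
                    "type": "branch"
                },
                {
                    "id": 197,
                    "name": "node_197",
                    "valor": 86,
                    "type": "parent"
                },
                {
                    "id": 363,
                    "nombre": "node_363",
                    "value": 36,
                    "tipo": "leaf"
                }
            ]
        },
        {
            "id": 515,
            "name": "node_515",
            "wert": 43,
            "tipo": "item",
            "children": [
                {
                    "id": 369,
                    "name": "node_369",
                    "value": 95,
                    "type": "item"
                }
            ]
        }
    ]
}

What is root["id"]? 72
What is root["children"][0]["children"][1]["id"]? 197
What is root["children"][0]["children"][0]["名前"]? "node_293"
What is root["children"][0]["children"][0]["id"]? 293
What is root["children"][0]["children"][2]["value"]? 36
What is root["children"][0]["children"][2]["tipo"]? "leaf"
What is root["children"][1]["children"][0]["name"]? "node_369"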